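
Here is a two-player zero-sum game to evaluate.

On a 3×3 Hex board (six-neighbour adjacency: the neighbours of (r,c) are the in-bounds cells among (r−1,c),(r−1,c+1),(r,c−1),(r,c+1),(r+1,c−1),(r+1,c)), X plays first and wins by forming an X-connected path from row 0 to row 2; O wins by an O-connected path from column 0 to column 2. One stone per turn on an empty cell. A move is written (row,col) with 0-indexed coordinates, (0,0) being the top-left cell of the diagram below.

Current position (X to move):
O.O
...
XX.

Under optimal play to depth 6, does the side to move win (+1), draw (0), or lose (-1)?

value(O.O/.../XX., X) = +1

ply 1, X at O.O/.../XX. | (0,1)=+1→OXO/.../XX.*; (1,0)=-1→O.O/X../XX.; (1,1)=-1→O.O/.X./XX.; (1,2)=-1→O.O/..X/XX.; (2,2)=-1→O.O/.../XXX
ply 2, O at OXO/.../XX. | (1,0)=-1→OXO/O../XX.*; (1,1)=-1→OXO/.O./XX.; (1,2)=-1→OXO/..O/XX.; (2,2)=-1→OXO/.../XXO
ply 3, X at OXO/O../XX. | (1,1)=+1→OXO/OX./XX.*; (1,2)=-1→OXO/O.X/XX.; (2,2)=-1→OXO/O../XXX
ply 4: OXO/OX./XX. is terminal -1 (O); from O.O/.../XX. depth 6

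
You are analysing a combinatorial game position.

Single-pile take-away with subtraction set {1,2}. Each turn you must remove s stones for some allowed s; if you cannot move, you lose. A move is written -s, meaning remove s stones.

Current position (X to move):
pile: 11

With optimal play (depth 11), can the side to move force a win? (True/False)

X winning at [11]: True

ply 1, X at 11 | -1=-1→10; -2=+1→9*
ply 2, O at 9 | -1=-1→8*; -2=-1→7
ply 3, X at 8 | -1=-1→7; -2=+1→6*
ply 4, O at 6 | -1=-1→5*; -2=-1→4
ply 5, X at 5 | -1=-1→4; -2=+1→3*
ply 6, O at 3 | -1=-1→2*; -2=-1→1
ply 7, X at 2 | -1=-1→1; -2=+1→0*
ply 8: 0 is terminal -1 (O); from 11 depth 11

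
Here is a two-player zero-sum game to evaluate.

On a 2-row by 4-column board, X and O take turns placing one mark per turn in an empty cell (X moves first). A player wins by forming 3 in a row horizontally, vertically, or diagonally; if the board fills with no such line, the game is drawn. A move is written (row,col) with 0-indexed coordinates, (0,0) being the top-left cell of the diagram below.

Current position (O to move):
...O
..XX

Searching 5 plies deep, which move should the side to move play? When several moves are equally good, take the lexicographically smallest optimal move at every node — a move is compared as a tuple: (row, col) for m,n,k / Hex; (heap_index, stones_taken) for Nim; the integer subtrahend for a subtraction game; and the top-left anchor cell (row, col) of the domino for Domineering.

p1 O@[...O/..XX]: (0,0)[O..O/..XX]-1 (0,1)[.O.O/..XX]-1 (0,2)[..OO/..XX]-1 (1,0)[...O/O.XX]-1 (1,1)[...O/.OXX]+0*
p2 X@[...O/.OXX]: (0,0)[X..O/.OXX]+0* (0,1)[.X.O/.OXX]+0 (0,2)[..XO/.OXX]+0 (1,0)[...O/XOXX]+0
p3 O@[X..O/.OXX]: (0,1)[XO.O/.OXX]+0* (0,2)[X.OO/.OXX]+0 (1,0)[X..O/OOXX]+0
p4 X@[XO.O/.OXX]: (0,2)[XOXO/.OXX]+0* (1,0)[XO.O/XOXX]-1
p5 O@[XOXO/.OXX]: (1,0)[XOXO/OOXX]+0*
p6 X@[XOXO/OOXX] terminal +0; root [...O/..XX] d5

O's best at [...O/..XX]: (1,1)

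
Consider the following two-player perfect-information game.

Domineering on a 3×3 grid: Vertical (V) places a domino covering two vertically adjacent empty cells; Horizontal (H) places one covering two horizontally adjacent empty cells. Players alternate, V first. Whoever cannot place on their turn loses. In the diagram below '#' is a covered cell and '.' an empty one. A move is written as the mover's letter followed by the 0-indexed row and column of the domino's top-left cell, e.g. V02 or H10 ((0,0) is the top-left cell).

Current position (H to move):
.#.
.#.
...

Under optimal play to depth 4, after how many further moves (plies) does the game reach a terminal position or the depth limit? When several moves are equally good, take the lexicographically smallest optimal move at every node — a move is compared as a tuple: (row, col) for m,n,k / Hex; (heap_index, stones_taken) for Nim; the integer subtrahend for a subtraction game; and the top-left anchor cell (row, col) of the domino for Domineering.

PV length from [.#./.#./...]: 2 plies

ply 1, H at .#./.#./... | H20=-1→.#./.#./##.*; H21=-1→.#./.#./.##
ply 2, V at .#./.#./##. | V00=+1→##./##./##.*; V02=+1→.##/.##/##.; V12=+1→.#./.##/###
ply 3: ##./##./##. is terminal -1 (H); from .#./.#./... depth 4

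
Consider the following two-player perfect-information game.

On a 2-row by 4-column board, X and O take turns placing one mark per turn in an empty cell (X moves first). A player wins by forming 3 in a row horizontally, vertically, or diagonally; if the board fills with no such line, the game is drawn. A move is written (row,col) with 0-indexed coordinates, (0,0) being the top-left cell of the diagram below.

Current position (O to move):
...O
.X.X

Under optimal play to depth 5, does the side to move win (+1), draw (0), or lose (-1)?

value(...O/.X.X, O) = 0

[...O/.X.X] O move#1: (0,0):-1/O..O/.X.X, (0,1):-1/.O.O/.X.X, (0,2):-1/..OO/.X.X, (1,0):-1/...O/OX.X, (1,2):+0/...O/.XOX*
[...O/.XOX] X move#2: (0,0):+0/X..O/.XOX*, (0,1):+0/.X.O/.XOX, (0,2):+0/..XO/.XOX, (1,0):+0/...O/XXOX
[X..O/.XOX] O move#3: (0,1):+0/XO.O/.XOX*, (0,2):+0/X.OO/.XOX, (1,0):+0/X..O/OXOX
[XO.O/.XOX] X move#4: (0,2):+0/XOXO/.XOX*, (1,0):-1/XO.O/XXOX
[XOXO/.XOX] O move#5: (1,0):+0/XOXO/OXOX*
[XOXO/OXOX] end (terminal +0, X#6); searched ...O/.X.X to 5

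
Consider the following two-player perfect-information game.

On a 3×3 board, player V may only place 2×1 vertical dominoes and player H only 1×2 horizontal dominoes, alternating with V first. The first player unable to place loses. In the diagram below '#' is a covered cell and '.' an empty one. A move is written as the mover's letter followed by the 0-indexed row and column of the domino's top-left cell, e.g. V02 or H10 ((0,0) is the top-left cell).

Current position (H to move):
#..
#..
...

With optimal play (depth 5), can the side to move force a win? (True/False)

[#../#../...] H move#1: H01:-1/###/#../..., H11:+1/#../###/...*, H20:-1/#../#../##., H21:-1/#../#../.##
[#../###/...] end (terminal -1, V#2); searched #../#../... to 5

H winning at [#../#../...]: True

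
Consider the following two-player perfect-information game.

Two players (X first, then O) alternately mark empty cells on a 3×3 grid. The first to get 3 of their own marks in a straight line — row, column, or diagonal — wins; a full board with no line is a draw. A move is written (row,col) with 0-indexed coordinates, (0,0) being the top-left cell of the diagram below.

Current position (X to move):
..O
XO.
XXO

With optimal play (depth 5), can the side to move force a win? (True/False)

ply 1, X at ..O/XO./XXO | (0,0)=+1→X.O/XO./XXO*; (0,1)=-1→.XO/XO./XXO; (1,2)=-1→..O/XOX/XXO
ply 2: X.O/XO./XXO is terminal -1 (O); from ..O/XO./XXO depth 5

X winning at [..O/XO./XXO]: True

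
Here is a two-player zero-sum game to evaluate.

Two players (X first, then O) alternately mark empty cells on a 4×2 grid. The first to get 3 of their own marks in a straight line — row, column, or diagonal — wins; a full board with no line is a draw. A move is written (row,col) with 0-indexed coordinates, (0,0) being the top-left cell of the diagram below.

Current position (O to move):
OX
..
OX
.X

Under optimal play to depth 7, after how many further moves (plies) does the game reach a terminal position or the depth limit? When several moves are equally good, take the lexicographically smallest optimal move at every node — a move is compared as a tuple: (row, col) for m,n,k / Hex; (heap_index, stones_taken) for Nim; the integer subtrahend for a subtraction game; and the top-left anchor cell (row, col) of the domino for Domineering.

p1 O@[OX/../OX/.X]: (1,0)[OX/O./OX/.X]+1* (1,1)[OX/.O/OX/.X]+0 (3,0)[OX/../OX/OX]-1
p2 X@[OX/O./OX/.X] terminal -1; root [OX/../OX/.X] d7

PV length from [OX/../OX/.X]: 1 ply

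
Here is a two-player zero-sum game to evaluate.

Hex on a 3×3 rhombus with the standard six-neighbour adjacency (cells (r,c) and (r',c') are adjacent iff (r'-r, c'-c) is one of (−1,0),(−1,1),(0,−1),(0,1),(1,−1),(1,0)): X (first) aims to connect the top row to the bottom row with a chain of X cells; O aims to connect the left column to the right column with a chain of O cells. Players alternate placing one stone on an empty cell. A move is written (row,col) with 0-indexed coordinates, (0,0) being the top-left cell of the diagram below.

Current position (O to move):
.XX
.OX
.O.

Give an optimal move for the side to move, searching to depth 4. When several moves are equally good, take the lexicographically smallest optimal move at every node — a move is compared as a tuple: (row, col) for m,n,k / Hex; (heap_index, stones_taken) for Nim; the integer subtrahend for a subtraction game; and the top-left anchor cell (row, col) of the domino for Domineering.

ply 1, O at .XX/.OX/.O. | (0,0)=-1→OXX/.OX/.O.; (1,0)=-1→.XX/OOX/.O.; (2,0)=-1→.XX/.OX/OO.; (2,2)=+1→.XX/.OX/.OO*
ply 2, X at .XX/.OX/.OO | (0,0)=-1→XXX/.OX/.OO*; (1,0)=-1→.XX/XOX/.OO; (2,0)=-1→.XX/.OX/XOO
ply 3, O at XXX/.OX/.OO | (1,0)=+1→XXX/OOX/.OO*; (2,0)=+1→XXX/.OX/OOO
ply 4: XXX/OOX/.OO is terminal -1 (X); from .XX/.OX/.O. depth 4

O's best at [.XX/.OX/.O.]: (2,2)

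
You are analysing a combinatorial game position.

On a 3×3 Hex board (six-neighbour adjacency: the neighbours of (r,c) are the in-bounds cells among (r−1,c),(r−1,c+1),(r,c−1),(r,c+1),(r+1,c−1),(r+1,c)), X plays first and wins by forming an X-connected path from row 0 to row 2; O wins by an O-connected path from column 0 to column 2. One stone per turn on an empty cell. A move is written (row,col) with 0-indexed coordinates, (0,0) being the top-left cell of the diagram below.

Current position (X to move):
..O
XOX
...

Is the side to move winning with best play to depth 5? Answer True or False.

X winning at [..O/XOX/...]: True

[..O/XOX/...] X move#1: (0,0):-1/X.O/XOX/..., (0,1):-1/.XO/XOX/..., (2,0):+1/..O/XOX/X..*, (2,1):-1/..O/XOX/.X., (2,2):-1/..O/XOX/..X
[..O/XOX/X..] O move#2: (0,0):-1/O.O/XOX/X..*, (0,1):-1/.OO/XOX/X.., (2,1):-1/..O/XOX/XO., (2,2):-1/..O/XOX/X.O
[O.O/XOX/X..] X move#3: (0,1):+1/OXO/XOX/X..*, (2,1):-1/O.O/XOX/XX., (2,2):-1/O.O/XOX/X.X
[OXO/XOX/X..] end (terminal -1, O#4); searched ..O/XOX/... to 5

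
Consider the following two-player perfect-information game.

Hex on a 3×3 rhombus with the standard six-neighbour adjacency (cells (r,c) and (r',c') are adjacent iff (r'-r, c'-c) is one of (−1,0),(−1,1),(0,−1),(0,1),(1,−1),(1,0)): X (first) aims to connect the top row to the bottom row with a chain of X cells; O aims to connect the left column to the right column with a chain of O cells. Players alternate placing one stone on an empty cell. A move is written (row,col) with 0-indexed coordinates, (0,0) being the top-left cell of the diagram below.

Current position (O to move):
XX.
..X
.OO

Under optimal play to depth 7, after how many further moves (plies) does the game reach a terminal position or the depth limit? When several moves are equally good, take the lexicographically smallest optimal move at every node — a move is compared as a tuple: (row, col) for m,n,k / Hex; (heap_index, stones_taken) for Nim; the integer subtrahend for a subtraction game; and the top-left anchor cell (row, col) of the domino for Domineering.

p1 O@[XX./..X/.OO]: (0,2)[XXO/..X/.OO]-1 (1,0)[XX./O.X/.OO]+1* (1,1)[XX./.OX/.OO]+1 (2,0)[XX./..X/OOO]+1
p2 X@[XX./O.X/.OO]: (0,2)[XXX/O.X/.OO]-1* (1,1)[XX./OXX/.OO]-1 (2,0)[XX./O.X/XOO]-1
p3 O@[XXX/O.X/.OO]: (1,1)[XXX/OOX/.OO]+1* (2,0)[XXX/O.X/OOO]+1
p4 X@[XXX/OOX/.OO] terminal -1; root [XX./..X/.OO] d7

PV length from [XX./..X/.OO]: 3 plies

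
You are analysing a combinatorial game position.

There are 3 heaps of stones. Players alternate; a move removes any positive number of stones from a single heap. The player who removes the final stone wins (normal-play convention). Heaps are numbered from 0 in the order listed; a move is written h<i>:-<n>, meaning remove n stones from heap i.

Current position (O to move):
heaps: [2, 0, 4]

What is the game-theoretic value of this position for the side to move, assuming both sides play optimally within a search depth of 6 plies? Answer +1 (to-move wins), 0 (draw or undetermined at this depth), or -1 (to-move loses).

value((2,0,4), O) = +1

p1 O@[(2,0,4)]: h0:-1[(1,0,4)]-1 h0:-2[(0,0,4)]-1 h2:-1[(2,0,3)]-1 h2:-2[(2,0,2)]+1* h2:-3[(2,0,1)]-1 h2:-4[(2,0,0)]-1
p2 X@[(2,0,2)]: h0:-1[(1,0,2)]-1* h0:-2[(0,0,2)]-1 h2:-1[(2,0,1)]-1 h2:-2[(2,0,0)]-1
p3 O@[(1,0,2)]: h0:-1[(0,0,2)]-1 h2:-1[(1,0,1)]+1* h2:-2[(1,0,0)]-1
p4 X@[(1,0,1)]: h0:-1[(0,0,1)]-1* h2:-1[(1,0,0)]-1
p5 O@[(0,0,1)]: h2:-1[(0,0,0)]+1*
p6 X@[(0,0,0)] terminal -1; root [(2,0,4)] d6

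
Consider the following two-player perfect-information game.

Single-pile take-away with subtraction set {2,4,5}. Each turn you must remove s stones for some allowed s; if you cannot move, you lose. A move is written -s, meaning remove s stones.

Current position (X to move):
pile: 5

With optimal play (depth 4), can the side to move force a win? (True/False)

p1 X@[5]: -2[3]-1 -4[1]+1* -5[0]+1
p2 O@[1] terminal -1; root [5] d4

X winning at [5]: True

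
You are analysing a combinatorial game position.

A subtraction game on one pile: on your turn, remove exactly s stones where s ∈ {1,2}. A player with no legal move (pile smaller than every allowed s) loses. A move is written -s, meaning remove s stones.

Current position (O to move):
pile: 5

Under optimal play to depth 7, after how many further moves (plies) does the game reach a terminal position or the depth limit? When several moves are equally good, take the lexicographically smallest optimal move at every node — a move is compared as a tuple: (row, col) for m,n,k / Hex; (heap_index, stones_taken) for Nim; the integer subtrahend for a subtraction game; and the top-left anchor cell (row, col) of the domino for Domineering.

PV length from [5]: 3 plies

ply 1, O at 5 | -1=-1→4; -2=+1→3*
ply 2, X at 3 | -1=-1→2*; -2=-1→1
ply 3, O at 2 | -1=-1→1; -2=+1→0*
ply 4: 0 is terminal -1 (X); from 5 depth 7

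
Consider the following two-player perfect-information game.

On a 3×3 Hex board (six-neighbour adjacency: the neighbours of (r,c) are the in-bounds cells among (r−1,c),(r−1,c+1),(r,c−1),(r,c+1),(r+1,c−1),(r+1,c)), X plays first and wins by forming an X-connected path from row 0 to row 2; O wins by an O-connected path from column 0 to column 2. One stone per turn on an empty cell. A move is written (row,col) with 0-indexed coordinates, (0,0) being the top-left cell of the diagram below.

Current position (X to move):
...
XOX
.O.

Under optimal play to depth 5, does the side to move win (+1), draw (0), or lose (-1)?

value(.../XOX/.O., X) = +1

p1 X@[.../XOX/.O.]: (0,0)[X../XOX/.O.]-1 (0,1)[.X./XOX/.O.]-1 (0,2)[..X/XOX/.O.]+1* (2,0)[.../XOX/XO.]+1 (2,2)[.../XOX/.OX]+1
p2 O@[..X/XOX/.O.]: (0,0)[O.X/XOX/.O.]-1* (0,1)[.OX/XOX/.O.]-1 (2,0)[..X/XOX/OO.]-1 (2,2)[..X/XOX/.OO]-1
p3 X@[O.X/XOX/.O.]: (0,1)[OXX/XOX/.O.]+1* (2,0)[O.X/XOX/XO.]+1 (2,2)[O.X/XOX/.OX]+1
p4 O@[OXX/XOX/.O.]: (2,0)[OXX/XOX/OO.]-1* (2,2)[OXX/XOX/.OO]-1
p5 X@[OXX/XOX/OO.]: (2,2)[OXX/XOX/OOX]+1*
p6 O@[OXX/XOX/OOX] terminal -1; root [.../XOX/.O.] d5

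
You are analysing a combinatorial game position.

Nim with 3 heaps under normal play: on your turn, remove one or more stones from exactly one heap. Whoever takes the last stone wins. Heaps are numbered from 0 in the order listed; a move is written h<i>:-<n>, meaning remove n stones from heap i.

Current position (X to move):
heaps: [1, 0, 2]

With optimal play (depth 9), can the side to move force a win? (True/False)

[(1,0,2)] X move#1: h0:-1:-1/(0,0,2), h2:-1:+1/(1,0,1)*, h2:-2:-1/(1,0,0)
[(1,0,1)] O move#2: h0:-1:-1/(0,0,1)*, h2:-1:-1/(1,0,0)
[(0,0,1)] X move#3: h2:-1:+1/(0,0,0)*
[(0,0,0)] end (terminal -1, O#4); searched (1,0,2) to 9

X winning at [(1,0,2)]: True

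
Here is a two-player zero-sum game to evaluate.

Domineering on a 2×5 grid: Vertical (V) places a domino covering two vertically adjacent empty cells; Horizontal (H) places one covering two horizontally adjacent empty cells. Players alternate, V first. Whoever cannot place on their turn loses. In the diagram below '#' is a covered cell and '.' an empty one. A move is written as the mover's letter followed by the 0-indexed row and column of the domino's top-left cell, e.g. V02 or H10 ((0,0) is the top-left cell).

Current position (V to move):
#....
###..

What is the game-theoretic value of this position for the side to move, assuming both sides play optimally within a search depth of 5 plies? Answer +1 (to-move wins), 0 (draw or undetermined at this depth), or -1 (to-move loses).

[#..../###..] V move#1: V03:+1/#..#./####.*, V04:-1/#...#/###.#
[#..#./####.] H move#2: H01:-1/####./####.*
[####./####.] V move#3: V04:+1/#####/#####*
[#####/#####] end (terminal -1, H#4); searched #..../###.. to 5

value(#..../###.., V) = +1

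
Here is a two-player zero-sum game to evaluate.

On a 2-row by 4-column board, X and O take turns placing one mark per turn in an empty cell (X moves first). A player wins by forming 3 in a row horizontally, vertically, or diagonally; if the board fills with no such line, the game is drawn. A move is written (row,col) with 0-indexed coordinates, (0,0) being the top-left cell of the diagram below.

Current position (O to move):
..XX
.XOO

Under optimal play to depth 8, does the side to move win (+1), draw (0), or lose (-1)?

[..XX/.XOO] O move#1: (0,0):-1/O.XX/.XOO, (0,1):+0/.OXX/.XOO*, (1,0):-1/..XX/OXOO
[.OXX/.XOO] X move#2: (0,0):+0/XOXX/.XOO*, (1,0):+0/.OXX/XXOO
[XOXX/.XOO] O move#3: (1,0):+0/XOXX/OXOO*
[XOXX/OXOO] end (terminal +0, X#4); searched ..XX/.XOO to 8

value(..XX/.XOO, O) = 0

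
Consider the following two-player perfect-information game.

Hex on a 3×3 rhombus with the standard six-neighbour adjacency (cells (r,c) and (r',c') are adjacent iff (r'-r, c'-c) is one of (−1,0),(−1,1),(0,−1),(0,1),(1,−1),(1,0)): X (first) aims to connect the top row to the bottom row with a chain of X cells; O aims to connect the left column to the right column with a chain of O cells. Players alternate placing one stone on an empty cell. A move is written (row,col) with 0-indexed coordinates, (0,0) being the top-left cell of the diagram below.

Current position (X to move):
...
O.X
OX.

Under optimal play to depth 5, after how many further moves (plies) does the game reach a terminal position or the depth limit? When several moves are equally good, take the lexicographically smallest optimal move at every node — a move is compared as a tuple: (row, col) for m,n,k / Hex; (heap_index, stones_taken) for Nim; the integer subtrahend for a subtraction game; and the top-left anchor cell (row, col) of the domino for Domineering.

p1 X@[.../O.X/OX.]: (0,0)[X../O.X/OX.]-1 (0,1)[.X./O.X/OX.]+1* (0,2)[..X/O.X/OX.]+1 (1,1)[.../OXX/OX.]+1 (2,2)[.../O.X/OXX]-1
p2 O@[.X./O.X/OX.]: (0,0)[OX./O.X/OX.]-1* (0,2)[.XO/O.X/OX.]-1 (1,1)[.X./OOX/OX.]-1 (2,2)[.X./O.X/OXO]-1
p3 X@[OX./O.X/OX.]: (0,2)[OXX/O.X/OX.]+1* (1,1)[OX./OXX/OX.]+1 (2,2)[OX./O.X/OXX]+1
p4 O@[OXX/O.X/OX.] terminal -1; root [.../O.X/OX.] d5

PV length from [.../O.X/OX.]: 3 plies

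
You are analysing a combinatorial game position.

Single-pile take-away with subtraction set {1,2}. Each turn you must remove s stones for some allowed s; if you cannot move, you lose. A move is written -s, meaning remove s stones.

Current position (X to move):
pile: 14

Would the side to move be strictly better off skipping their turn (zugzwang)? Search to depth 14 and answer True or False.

zugzwang(14, X) = False

p1 X@[14]: -1[13]-1 -2[12]+1*
p2 O@[12]: -1[11]-1* -2[10]-1
p3 X@[11]: -1[10]-1 -2[9]+1*
p4 O@[9]: -1[8]-1* -2[7]-1
p5 X@[8]: -1[7]-1 -2[6]+1*
p6 O@[6]: -1[5]-1* -2[4]-1
p7 X@[5]: -1[4]-1 -2[3]+1*
p8 O@[3]: -1[2]-1* -2[1]-1
p9 X@[2]: -1[1]-1 -2[0]+1*
p10 O@[0] terminal -1; root [14] d14
if X skipped the turn, O would face:
~ p1 O@[14]: -1[13]-1 -2[12]+1*
~ p2 X@[12]: -1[11]-1* -2[10]-1
~ p3 O@[11]: -1[10]-1 -2[9]+1*
~ p4 X@[9]: -1[8]-1* -2[7]-1
~ p5 O@[8]: -1[7]-1 -2[6]+1*
~ p6 X@[6]: -1[5]-1* -2[4]-1
~ p7 O@[5]: -1[4]-1 -2[3]+1*
~ p8 X@[3]: -1[2]-1* -2[1]-1
~ p9 O@[2]: -1[1]-1 -2[0]+1*
~ p10 X@[0] terminal -1; root [14] d14
compare (X): move=+1 vs pass=-1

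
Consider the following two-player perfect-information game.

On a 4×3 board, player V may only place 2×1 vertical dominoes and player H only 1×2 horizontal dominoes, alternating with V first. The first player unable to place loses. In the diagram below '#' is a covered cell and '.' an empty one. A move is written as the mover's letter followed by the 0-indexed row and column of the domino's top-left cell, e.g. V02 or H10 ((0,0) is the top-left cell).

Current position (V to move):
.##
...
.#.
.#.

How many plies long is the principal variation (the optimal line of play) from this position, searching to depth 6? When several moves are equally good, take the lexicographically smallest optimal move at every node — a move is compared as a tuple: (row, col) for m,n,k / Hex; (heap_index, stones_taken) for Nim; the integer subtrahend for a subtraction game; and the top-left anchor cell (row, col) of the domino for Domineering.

ply 1, V at .##/.../.#./.#. | V00=+1→###/#../.#./.#.*; V10=+1→.##/#../##./.#.; V12=+1→.##/..#/.##/.#.; V20=+1→.##/.../##./##.; V22=+1→.##/.../.##/.##
ply 2, H at ###/#../.#./.#. | H11=-1→###/###/.#./.#.*
ply 3, V at ###/###/.#./.#. | V20=+1→###/###/##./##.*; V22=+1→###/###/.##/.##
ply 4: ###/###/##./##. is terminal -1 (H); from .##/.../.#./.#. depth 6

PV length from [.##/.../.#./.#.]: 3 plies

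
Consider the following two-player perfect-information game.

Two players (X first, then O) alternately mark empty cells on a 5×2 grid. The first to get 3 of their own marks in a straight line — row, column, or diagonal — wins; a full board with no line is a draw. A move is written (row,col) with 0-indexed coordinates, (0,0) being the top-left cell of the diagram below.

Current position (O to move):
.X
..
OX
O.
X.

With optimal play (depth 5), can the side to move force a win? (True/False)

O winning at [.X/../OX/O./X.]: True

ply 1, O at .X/../OX/O./X. | (0,0)=-1→OX/../OX/O./X.; (1,0)=+1→.X/O./OX/O./X.*; (1,1)=+0→.X/.O/OX/O./X.; (3,1)=-1→.X/../OX/OO/X.; (4,1)=-1→.X/../OX/O./XO
ply 2: .X/O./OX/O./X. is terminal -1 (X); from .X/../OX/O./X. depth 5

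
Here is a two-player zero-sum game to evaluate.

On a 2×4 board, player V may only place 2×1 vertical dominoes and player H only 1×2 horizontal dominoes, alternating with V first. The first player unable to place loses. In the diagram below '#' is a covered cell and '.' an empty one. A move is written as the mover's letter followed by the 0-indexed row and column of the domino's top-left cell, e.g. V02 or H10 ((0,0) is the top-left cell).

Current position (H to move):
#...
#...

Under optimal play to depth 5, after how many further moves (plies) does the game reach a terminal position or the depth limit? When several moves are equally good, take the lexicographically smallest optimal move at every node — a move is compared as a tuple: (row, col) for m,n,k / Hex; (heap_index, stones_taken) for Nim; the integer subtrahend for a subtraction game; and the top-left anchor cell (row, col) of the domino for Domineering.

[#.../#...] H move#1: H01:+1/###./#...*, H02:+1/#.##/#..., H11:+1/#.../###., H12:+1/#.../#.##
[###./#...] V move#2: V03:-1/####/#..#*
[####/#..#] H move#3: H11:+1/####/####*
[####/####] end (terminal -1, V#4); searched #.../#... to 5

PV length from [#.../#...]: 3 plies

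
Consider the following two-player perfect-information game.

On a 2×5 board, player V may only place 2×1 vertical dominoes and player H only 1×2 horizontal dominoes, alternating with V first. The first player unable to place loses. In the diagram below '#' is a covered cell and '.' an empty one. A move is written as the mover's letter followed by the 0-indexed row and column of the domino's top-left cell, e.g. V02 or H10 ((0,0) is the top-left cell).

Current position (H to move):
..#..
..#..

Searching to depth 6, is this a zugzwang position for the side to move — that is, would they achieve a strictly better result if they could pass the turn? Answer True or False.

zugzwang(..#../..#.., H) = True

[..#../..#..] H move#1: H00:-1/###../..#..*, H03:-1/..###/..#.., H10:-1/..#../###.., H13:-1/..#../..###
[###../..#..] V move#2: V03:+1/####./..##.*, V04:+1/###.#/..#.#
[####./..##.] H move#3: H10:-1/####./####.*
[####./####.] V move#4: V04:+1/#####/#####*
[#####/#####] end (terminal -1, H#5); searched ..#../..#.. to 6
suppose H passes — search the same position with V to move:
pass> [..#../..#..] V move#1: V00:-1/#.#../#.#..*, V01:-1/.##../.##.., V03:-1/..##./..##., V04:-1/..#.#/..#.#
pass> [#.#../#.#..] H move#2: H03:+1/#.###/#.#..*, H13:+1/#.#../#.###
pass> [#.###/#.#..] V move#3: V01:-1/#####/###..*
pass> [#####/###..] H move#4: H13:+1/#####/#####*
pass> [#####/#####] end (terminal -1, V#5); searched ..#../..#.. to 6
for H: play -1, pass +1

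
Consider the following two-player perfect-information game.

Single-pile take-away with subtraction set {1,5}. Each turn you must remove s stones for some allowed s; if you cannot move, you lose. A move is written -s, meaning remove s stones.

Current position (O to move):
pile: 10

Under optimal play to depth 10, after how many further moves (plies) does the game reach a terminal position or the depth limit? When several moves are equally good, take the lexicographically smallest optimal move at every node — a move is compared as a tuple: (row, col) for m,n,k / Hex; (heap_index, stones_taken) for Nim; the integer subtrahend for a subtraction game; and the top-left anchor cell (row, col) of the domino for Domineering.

[10] O move#1: -1:-1/9*, -5:-1/5
[9] X move#2: -1:+1/8*, -5:+1/4
[8] O move#3: -1:-1/7*, -5:-1/3
[7] X move#4: -1:+1/6*, -5:+1/2
[6] O move#5: -1:-1/5*, -5:-1/1
[5] X move#6: -1:+1/4*, -5:+1/0
[4] O move#7: -1:-1/3*
[3] X move#8: -1:+1/2*
[2] O move#9: -1:-1/1*
[1] X move#10: -1:+1/0*
[0] end (terminal -1, O#11); searched 10 to 10

PV length from [10]: 10 plies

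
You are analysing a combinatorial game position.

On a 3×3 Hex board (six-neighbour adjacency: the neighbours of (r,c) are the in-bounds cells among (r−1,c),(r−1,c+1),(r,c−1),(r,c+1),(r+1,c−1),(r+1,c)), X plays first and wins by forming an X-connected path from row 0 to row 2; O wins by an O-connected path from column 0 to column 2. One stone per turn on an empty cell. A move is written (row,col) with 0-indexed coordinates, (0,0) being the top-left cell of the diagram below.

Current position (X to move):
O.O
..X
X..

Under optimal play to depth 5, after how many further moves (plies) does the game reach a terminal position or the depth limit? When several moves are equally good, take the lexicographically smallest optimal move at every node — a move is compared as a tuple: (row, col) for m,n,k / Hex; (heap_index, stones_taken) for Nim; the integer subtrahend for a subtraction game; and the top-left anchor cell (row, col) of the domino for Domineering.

ply 1, X at O.O/..X/X.. | (0,1)=+1→OXO/..X/X..*; (1,0)=-1→O.O/X.X/X..; (1,1)=-1→O.O/.XX/X..; (2,1)=-1→O.O/..X/XX.; (2,2)=-1→O.O/..X/X.X
ply 2, O at OXO/..X/X.. | (1,0)=-1→OXO/O.X/X..*; (1,1)=-1→OXO/.OX/X..; (2,1)=-1→OXO/..X/XO.; (2,2)=-1→OXO/..X/X.O
ply 3, X at OXO/O.X/X.. | (1,1)=+1→OXO/OXX/X..*; (2,1)=-1→OXO/O.X/XX.; (2,2)=-1→OXO/O.X/X.X
ply 4: OXO/OXX/X.. is terminal -1 (O); from O.O/..X/X.. depth 5

PV length from [O.O/..X/X..]: 3 plies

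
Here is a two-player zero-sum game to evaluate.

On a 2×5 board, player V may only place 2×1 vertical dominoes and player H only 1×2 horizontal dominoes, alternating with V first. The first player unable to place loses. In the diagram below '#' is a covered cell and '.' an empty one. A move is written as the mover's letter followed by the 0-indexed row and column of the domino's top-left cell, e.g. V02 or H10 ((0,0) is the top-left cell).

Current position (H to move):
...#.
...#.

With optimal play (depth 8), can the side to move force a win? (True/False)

H winning at [...#./...#.]: False

ply 1, H at ...#./...#. | H00=-1→##.#./...#.*; H01=-1→.###./...#.; H10=-1→...#./##.#.; H11=-1→...#./.###.
ply 2, V at ##.#./...#. | V02=+1→####./..##.*; V04=-1→##.##/...##
ply 3, H at ####./..##. | H10=-1→####./####.*
ply 4, V at ####./####. | V04=+1→#####/#####*
ply 5: #####/##### is terminal -1 (H); from ...#./...#. depth 8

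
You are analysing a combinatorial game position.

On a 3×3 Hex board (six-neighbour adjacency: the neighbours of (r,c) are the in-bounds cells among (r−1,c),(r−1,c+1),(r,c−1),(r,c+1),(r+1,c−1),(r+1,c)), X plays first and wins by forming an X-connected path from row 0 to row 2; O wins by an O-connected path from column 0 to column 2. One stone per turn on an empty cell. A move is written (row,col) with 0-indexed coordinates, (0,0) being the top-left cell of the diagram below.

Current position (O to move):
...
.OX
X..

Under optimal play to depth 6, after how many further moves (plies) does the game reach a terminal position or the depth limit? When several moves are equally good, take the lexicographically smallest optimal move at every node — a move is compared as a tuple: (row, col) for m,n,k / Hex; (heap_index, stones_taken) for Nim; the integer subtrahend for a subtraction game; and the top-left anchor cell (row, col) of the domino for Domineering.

PV length from [.../.OX/X..]: 4 plies

p1 O@[.../.OX/X..]: (0,0)[O../.OX/X..]-1* (0,1)[.O./.OX/X..]-1 (0,2)[..O/.OX/X..]-1 (1,0)[.../OOX/X..]-1 (2,1)[.../.OX/XO.]-1 (2,2)[.../.OX/X.O]-1
p2 X@[O../.OX/X..]: (0,1)[OX./.OX/X..]+1* (0,2)[O.X/.OX/X..]+1 (1,0)[O../XOX/X..]+1 (2,1)[O../.OX/XX.]-1 (2,2)[O../.OX/X.X]-1
p3 O@[OX./.OX/X..]: (0,2)[OXO/.OX/X..]-1* (1,0)[OX./OOX/X..]-1 (2,1)[OX./.OX/XO.]-1 (2,2)[OX./.OX/X.O]-1
p4 X@[OXO/.OX/X..]: (1,0)[OXO/XOX/X..]+1* (2,1)[OXO/.OX/XX.]-1 (2,2)[OXO/.OX/X.X]-1
p5 O@[OXO/XOX/X..] terminal -1; root [.../.OX/X..] d6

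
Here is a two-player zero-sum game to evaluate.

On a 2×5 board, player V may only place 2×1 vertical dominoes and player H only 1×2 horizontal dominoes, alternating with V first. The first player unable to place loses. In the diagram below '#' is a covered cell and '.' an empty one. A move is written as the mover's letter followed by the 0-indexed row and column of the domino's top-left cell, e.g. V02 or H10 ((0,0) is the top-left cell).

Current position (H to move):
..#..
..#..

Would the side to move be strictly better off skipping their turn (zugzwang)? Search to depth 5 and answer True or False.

zugzwang(..#../..#.., H) = True

p1 H@[..#../..#..]: H00[###../..#..]-1* H03[..###/..#..]-1 H10[..#../###..]-1 H13[..#../..###]-1
p2 V@[###../..#..]: V03[####./..##.]+1* V04[###.#/..#.#]+1
p3 H@[####./..##.]: H10[####./####.]-1*
p4 V@[####./####.]: V04[#####/#####]+1*
p5 H@[#####/#####] terminal -1; root [..#../..#..] d5
suppose H passes — search the same position with V to move:
pass> p1 V@[..#../..#..]: V00[#.#../#.#..]-1* V01[.##../.##..]-1 V03[..##./..##.]-1 V04[..#.#/..#.#]-1
pass> p2 H@[#.#../#.#..]: H03[#.###/#.#..]+1* H13[#.#../#.###]+1
pass> p3 V@[#.###/#.#..]: V01[#####/###..]-1*
pass> p4 H@[#####/###..]: H13[#####/#####]+1*
pass> p5 V@[#####/#####] terminal -1; root [..#../..#..] d5
for H: play -1, pass +1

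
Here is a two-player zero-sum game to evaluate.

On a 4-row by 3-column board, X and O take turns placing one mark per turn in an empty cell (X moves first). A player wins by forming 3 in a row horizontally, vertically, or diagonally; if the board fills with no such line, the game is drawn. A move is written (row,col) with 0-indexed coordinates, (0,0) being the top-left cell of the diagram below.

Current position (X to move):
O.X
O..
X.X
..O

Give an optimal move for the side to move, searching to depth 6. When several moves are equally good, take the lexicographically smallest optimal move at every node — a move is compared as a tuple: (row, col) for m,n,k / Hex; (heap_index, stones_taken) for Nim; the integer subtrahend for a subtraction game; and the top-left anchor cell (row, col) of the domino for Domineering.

ply 1, X at O.X/O../X.X/..O | (0,1)=-1→OXX/O../X.X/..O; (1,1)=+1→O.X/OX./X.X/..O*; (1,2)=+1→O.X/O.X/X.X/..O; (2,1)=+1→O.X/O../XXX/..O; (3,0)=-1→O.X/O../X.X/X.O; (3,1)=-1→O.X/O../X.X/.XO
ply 2: O.X/OX./X.X/..O is terminal -1 (O); from O.X/O../X.X/..O depth 6

X's best at [O.X/O../X.X/..O]: (1,1)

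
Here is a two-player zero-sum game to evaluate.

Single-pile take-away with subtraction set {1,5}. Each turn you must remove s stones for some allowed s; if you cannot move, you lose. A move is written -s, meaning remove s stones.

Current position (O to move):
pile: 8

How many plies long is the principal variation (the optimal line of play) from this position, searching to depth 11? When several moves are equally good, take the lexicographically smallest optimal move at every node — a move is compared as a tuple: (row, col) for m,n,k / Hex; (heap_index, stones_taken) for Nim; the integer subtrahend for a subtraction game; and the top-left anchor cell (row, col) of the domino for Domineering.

p1 O@[8]: -1[7]-1* -5[3]-1
p2 X@[7]: -1[6]+1* -5[2]+1
p3 O@[6]: -1[5]-1* -5[1]-1
p4 X@[5]: -1[4]+1* -5[0]+1
p5 O@[4]: -1[3]-1*
p6 X@[3]: -1[2]+1*
p7 O@[2]: -1[1]-1*
p8 X@[1]: -1[0]+1*
p9 O@[0] terminal -1; root [8] d11

PV length from [8]: 8 plies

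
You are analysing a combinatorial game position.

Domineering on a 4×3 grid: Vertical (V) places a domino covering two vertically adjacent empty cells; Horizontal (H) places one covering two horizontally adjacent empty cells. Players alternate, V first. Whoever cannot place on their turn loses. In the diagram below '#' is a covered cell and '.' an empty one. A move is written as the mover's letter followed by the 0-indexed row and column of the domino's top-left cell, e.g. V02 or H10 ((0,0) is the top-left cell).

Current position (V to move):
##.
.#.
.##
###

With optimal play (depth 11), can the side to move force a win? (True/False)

p1 V@[##./.#./.##/###]: V02[###/.##/.##/###]+1* V10[##./##./###/###]+1
p2 H@[###/.##/.##/###] terminal -1; root [##./.#./.##/###] d11

V winning at [##./.#./.##/###]: True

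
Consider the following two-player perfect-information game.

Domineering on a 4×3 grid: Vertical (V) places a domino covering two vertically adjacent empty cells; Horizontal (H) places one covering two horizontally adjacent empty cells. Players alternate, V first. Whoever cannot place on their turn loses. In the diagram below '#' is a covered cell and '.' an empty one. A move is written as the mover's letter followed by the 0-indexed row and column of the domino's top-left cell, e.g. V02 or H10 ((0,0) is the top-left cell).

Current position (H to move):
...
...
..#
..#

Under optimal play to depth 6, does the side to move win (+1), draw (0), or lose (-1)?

[.../.../..#/..#] H move#1: H00:-1/##./.../..#/..#*, H01:-1/.##/.../..#/..#, H10:-1/.../##./..#/..#, H11:-1/.../.##/..#/..#, H20:-1/.../.../###/..#, H30:-1/.../.../..#/###
[##./.../..#/..#] V move#2: V02:-1/###/..#/..#/..#, V10:+1/##./#../#.#/..#*, V11:+1/##./.#./.##/..#, V20:+1/##./.../#.#/#.#, V21:+1/##./.../.##/.##
[##./#../#.#/..#] H move#3: H11:-1/##./###/#.#/..#*, H30:-1/##./#../#.#/###
[##./###/#.#/..#] V move#4: V21:+1/##./###/###/.##*
[##./###/###/.##] end (terminal -1, H#5); searched .../.../..#/..# to 6

value(.../.../..#/..#, H) = -1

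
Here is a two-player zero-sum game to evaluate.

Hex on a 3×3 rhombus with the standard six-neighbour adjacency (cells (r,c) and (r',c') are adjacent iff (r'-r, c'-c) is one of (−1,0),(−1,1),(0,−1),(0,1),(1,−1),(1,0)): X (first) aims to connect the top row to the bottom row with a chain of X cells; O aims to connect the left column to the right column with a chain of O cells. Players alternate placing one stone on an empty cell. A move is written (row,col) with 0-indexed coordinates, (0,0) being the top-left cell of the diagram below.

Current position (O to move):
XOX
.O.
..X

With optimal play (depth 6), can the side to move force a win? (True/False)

[XOX/.O./..X] O move#1: (1,0):-1/XOX/OO./..X, (1,2):+1/XOX/.OO/..X*, (2,0):-1/XOX/.O./O.X, (2,1):-1/XOX/.O./.OX
[XOX/.OO/..X] X move#2: (1,0):-1/XOX/XOO/..X*, (2,0):-1/XOX/.OO/X.X, (2,1):-1/XOX/.OO/.XX
[XOX/XOO/..X] O move#3: (2,0):+1/XOX/XOO/O.X*, (2,1):-1/XOX/XOO/.OX
[XOX/XOO/O.X] end (terminal -1, X#4); searched XOX/.O./..X to 6

O winning at [XOX/.O./..X]: True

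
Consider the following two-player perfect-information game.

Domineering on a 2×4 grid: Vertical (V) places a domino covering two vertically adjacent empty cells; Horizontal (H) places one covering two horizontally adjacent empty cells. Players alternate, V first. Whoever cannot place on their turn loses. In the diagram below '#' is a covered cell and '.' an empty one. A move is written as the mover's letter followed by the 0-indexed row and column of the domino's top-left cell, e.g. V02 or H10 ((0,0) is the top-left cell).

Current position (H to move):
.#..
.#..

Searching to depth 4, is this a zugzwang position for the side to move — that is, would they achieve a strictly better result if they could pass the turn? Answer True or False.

zugzwang(.#../.#.., H) = False

[.#../.#..] H move#1: H02:+1/.###/.#..*, H12:+1/.#../.###
[.###/.#..] V move#2: V00:-1/####/##..*
[####/##..] H move#3: H12:+1/####/####*
[####/####] end (terminal -1, V#4); searched .#../.#.. to 4
pass branch (V moves first from the same position):
  | [.#../.#..] V move#1: V00:-1/##../##.., V02:+1/.##./.##.*, V03:+1/.#.#/.#.#
  | [.##./.##.] end (terminal -1, H#2); searched .#../.#.. to 4
H moving scores +1; H passing scores -1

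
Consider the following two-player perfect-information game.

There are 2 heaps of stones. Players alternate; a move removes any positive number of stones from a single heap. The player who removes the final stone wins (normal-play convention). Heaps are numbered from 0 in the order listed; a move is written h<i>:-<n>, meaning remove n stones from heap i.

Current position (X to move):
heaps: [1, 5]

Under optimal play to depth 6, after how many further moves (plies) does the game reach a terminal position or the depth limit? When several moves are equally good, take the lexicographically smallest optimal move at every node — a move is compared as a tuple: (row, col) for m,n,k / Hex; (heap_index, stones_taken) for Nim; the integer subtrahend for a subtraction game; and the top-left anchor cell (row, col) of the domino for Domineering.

p1 X@[(1,5)]: h0:-1[(0,5)]-1 h1:-1[(1,4)]-1 h1:-2[(1,3)]-1 h1:-3[(1,2)]-1 h1:-4[(1,1)]+1* h1:-5[(1,0)]-1
p2 O@[(1,1)]: h0:-1[(0,1)]-1* h1:-1[(1,0)]-1
p3 X@[(0,1)]: h1:-1[(0,0)]+1*
p4 O@[(0,0)] terminal -1; root [(1,5)] d6

PV length from [(1,5)]: 3 plies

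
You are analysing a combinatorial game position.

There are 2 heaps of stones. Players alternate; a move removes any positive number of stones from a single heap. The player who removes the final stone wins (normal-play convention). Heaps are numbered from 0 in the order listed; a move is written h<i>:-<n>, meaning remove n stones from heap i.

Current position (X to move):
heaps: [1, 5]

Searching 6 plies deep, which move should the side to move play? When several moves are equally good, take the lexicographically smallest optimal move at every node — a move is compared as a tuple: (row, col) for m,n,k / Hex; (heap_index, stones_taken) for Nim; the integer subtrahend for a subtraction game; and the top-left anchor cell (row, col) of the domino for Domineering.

[(1,5)] X move#1: h0:-1:-1/(0,5), h1:-1:-1/(1,4), h1:-2:-1/(1,3), h1:-3:-1/(1,2), h1:-4:+1/(1,1)*, h1:-5:-1/(1,0)
[(1,1)] O move#2: h0:-1:-1/(0,1)*, h1:-1:-1/(1,0)
[(0,1)] X move#3: h1:-1:+1/(0,0)*
[(0,0)] end (terminal -1, O#4); searched (1,5) to 6

X's best at [(1,5)]: h1:-4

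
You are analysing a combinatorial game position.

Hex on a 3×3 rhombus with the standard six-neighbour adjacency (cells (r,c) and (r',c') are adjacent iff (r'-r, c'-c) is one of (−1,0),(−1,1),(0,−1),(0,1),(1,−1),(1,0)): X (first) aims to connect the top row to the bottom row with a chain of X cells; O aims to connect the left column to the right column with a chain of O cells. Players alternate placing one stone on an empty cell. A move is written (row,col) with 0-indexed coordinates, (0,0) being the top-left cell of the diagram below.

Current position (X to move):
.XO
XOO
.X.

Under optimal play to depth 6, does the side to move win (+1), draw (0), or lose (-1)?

[.XO/XOO/.X.] X move#1: (0,0):-1/XXO/XOO/.X., (2,0):+1/.XO/XOO/XX.*, (2,2):-1/.XO/XOO/.XX
[.XO/XOO/XX.] end (terminal -1, O#2); searched .XO/XOO/.X. to 6

value(.XO/XOO/.X., X) = +1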